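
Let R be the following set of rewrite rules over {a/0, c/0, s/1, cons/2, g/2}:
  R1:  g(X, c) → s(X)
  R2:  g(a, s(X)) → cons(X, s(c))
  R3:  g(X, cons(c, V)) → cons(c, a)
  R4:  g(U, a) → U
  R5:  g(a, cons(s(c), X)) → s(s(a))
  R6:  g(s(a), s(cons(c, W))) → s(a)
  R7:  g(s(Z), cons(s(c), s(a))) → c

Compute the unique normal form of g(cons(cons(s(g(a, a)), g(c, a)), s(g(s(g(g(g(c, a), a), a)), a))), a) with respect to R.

1. g(cons(cons(s(g(a, a)), g(c, a)), s(g(s(g(g(g(c, a), a), a)), a))), a)  →  cons(cons(s(g(a, a)), g(c, a)), s(g(s(g(g(g(c, a), a), a)), a)))   [R4 at ε]
2. cons(cons(s(g(a, a)), g(c, a)), s(g(s(g(g(g(c, a), a), a)), a)))  →  cons(cons(s(a), g(c, a)), s(g(s(g(g(g(c, a), a), a)), a)))   [R4 at 1.1.1]
3. cons(cons(s(a), g(c, a)), s(g(s(g(g(g(c, a), a), a)), a)))  →  cons(cons(s(a), c), s(g(s(g(g(g(c, a), a), a)), a)))   [R4 at 1.2]
4. cons(cons(s(a), c), s(g(s(g(g(g(c, a), a), a)), a)))  →  cons(cons(s(a), c), s(s(g(g(g(c, a), a), a))))   [R4 at 2.1]
5. cons(cons(s(a), c), s(s(g(g(g(c, a), a), a))))  →  cons(cons(s(a), c), s(s(g(g(c, a), a))))   [R4 at 2.1.1]
6. cons(cons(s(a), c), s(s(g(g(c, a), a))))  →  cons(cons(s(a), c), s(s(g(c, a))))   [R4 at 2.1.1]
7. cons(cons(s(a), c), s(s(g(c, a))))  →  cons(cons(s(a), c), s(s(c)))   [R4 at 2.1.1]

cons(cons(s(a), c), s(s(c)))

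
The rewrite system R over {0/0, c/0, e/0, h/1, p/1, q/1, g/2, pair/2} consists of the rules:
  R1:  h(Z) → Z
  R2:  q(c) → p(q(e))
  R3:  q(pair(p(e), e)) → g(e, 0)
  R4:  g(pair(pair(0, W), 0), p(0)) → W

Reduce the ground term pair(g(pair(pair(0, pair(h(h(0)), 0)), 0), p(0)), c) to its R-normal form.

pair(pair(0, 0), c)

1. pair(g(pair(pair(0, pair(h(h(0)), 0)), 0), p(0)), c)  →  pair(pair(h(h(0)), 0), c)   [R4 at 1]
2. pair(pair(h(h(0)), 0), c)  →  pair(pair(h(0), 0), c)   [R1 at 1.1]
3. pair(pair(h(0), 0), c)  →  pair(pair(0, 0), c)   [R1 at 1.1]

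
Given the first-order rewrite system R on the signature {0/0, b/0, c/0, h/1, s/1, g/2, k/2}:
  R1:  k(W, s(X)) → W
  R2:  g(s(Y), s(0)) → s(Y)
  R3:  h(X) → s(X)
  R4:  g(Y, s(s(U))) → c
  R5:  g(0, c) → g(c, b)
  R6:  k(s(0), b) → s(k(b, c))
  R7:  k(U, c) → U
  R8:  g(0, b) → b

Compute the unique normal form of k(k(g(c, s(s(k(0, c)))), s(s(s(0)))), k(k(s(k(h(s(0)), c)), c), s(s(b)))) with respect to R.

c

1. k(k(g(c, s(s(k(0, c)))), s(s(s(0)))), k(k(s(k(h(s(0)), c)), c), s(s(b))))  →  k(g(c, s(s(k(0, c)))), k(k(s(k(h(s(0)), c)), c), s(s(b))))   [R1 at 1]
2. k(g(c, s(s(k(0, c)))), k(k(s(k(h(s(0)), c)), c), s(s(b))))  →  k(c, k(k(s(k(h(s(0)), c)), c), s(s(b))))   [R4 at 1]
3. k(c, k(k(s(k(h(s(0)), c)), c), s(s(b))))  →  k(c, k(s(k(h(s(0)), c)), c))   [R1 at 2]
4. k(c, k(s(k(h(s(0)), c)), c))  →  k(c, s(k(h(s(0)), c)))   [R7 at 2]
5. k(c, s(k(h(s(0)), c)))  →  c   [R1 at ε]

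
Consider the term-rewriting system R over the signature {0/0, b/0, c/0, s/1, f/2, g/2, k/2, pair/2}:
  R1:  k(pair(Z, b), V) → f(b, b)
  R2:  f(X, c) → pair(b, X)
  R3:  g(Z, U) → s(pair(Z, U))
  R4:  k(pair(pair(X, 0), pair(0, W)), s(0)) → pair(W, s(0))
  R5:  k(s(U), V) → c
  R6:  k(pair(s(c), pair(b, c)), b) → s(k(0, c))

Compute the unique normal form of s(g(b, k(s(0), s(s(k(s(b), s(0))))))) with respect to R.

1. s(g(b, k(s(0), s(s(k(s(b), s(0)))))))  →  s(s(pair(b, k(s(0), s(s(k(s(b), s(0))))))))   [R3 at 1]
2. s(s(pair(b, k(s(0), s(s(k(s(b), s(0))))))))  →  s(s(pair(b, c)))   [R5 at 1.1.2]

s(s(pair(b, c)))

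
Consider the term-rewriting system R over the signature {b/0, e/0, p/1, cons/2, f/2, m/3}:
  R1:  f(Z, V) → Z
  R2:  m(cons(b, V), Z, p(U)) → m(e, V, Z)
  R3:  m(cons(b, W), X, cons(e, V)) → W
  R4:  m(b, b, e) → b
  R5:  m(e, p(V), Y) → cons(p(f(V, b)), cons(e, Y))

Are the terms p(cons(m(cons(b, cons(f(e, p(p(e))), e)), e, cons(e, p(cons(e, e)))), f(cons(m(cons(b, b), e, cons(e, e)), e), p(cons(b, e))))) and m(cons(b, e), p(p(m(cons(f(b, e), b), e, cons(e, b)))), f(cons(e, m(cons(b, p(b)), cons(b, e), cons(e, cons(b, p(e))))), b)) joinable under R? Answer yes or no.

no — NF(t₁) = p(cons(cons(e, e), cons(b, e))), NF(t₂) = e

Reduce t₁ = p(cons(m(cons(b, cons(f(e, p(p(e))), e)), e, cons(e, p(cons(e, e)))), f(cons(m(cons(b, b), e, cons(e, e)), e), p(cons(b, e))))):
1. p(cons(m(cons(b, cons(f(e, p(p(e))), e)), e, cons(e, p(cons(e, e)))), f(cons(m(cons(b, b), e, cons(e, e)), e), p(cons(b, e)))))  →  p(cons(cons(f(e, p(p(e))), e), f(cons(m(cons(b, b), e, cons(e, e)), e), p(cons(b, e)))))   [R3 at 1.1]
2. p(cons(cons(f(e, p(p(e))), e), f(cons(m(cons(b, b), e, cons(e, e)), e), p(cons(b, e)))))  →  p(cons(cons(e, e), f(cons(m(cons(b, b), e, cons(e, e)), e), p(cons(b, e)))))   [R1 at 1.1.1]
3. p(cons(cons(e, e), f(cons(m(cons(b, b), e, cons(e, e)), e), p(cons(b, e)))))  →  p(cons(cons(e, e), cons(m(cons(b, b), e, cons(e, e)), e)))   [R1 at 1.2]
4. p(cons(cons(e, e), cons(m(cons(b, b), e, cons(e, e)), e)))  →  p(cons(cons(e, e), cons(b, e)))   [R3 at 1.2.1]

Reduce t₂ = m(cons(b, e), p(p(m(cons(f(b, e), b), e, cons(e, b)))), f(cons(e, m(cons(b, p(b)), cons(b, e), cons(e, cons(b, p(e))))), b)):
1. m(cons(b, e), p(p(m(cons(f(b, e), b), e, cons(e, b)))), f(cons(e, m(cons(b, p(b)), cons(b, e), cons(e, cons(b, p(e))))), b))  →  m(cons(b, e), p(p(m(cons(b, b), e, cons(e, b)))), f(cons(e, m(cons(b, p(b)), cons(b, e), cons(e, cons(b, p(e))))), b))   [R1 at 2.1.1.1.1]
2. m(cons(b, e), p(p(m(cons(b, b), e, cons(e, b)))), f(cons(e, m(cons(b, p(b)), cons(b, e), cons(e, cons(b, p(e))))), b))  →  m(cons(b, e), p(p(b)), f(cons(e, m(cons(b, p(b)), cons(b, e), cons(e, cons(b, p(e))))), b))   [R3 at 2.1.1]
3. m(cons(b, e), p(p(b)), f(cons(e, m(cons(b, p(b)), cons(b, e), cons(e, cons(b, p(e))))), b))  →  m(cons(b, e), p(p(b)), cons(e, m(cons(b, p(b)), cons(b, e), cons(e, cons(b, p(e))))))   [R1 at 3]
4. m(cons(b, e), p(p(b)), cons(e, m(cons(b, p(b)), cons(b, e), cons(e, cons(b, p(e))))))  →  e   [R3 at ε]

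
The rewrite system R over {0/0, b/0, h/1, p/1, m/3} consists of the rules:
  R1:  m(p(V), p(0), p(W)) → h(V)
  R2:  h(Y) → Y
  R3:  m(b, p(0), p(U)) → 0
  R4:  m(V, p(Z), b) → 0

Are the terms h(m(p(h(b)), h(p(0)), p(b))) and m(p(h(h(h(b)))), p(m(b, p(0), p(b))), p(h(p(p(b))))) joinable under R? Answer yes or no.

Reduce t₁ = h(m(p(h(b)), h(p(0)), p(b))):
1. h(m(p(h(b)), h(p(0)), p(b)))  →  m(p(h(b)), h(p(0)), p(b))   [R2 at ε]
2. m(p(h(b)), h(p(0)), p(b))  →  m(p(b), h(p(0)), p(b))   [R2 at 1.1]
3. m(p(b), h(p(0)), p(b))  →  m(p(b), p(0), p(b))   [R2 at 2]
4. m(p(b), p(0), p(b))  →  h(b)   [R1 at ε]
5. h(b)  →  b   [R2 at ε]

Reduce t₂ = m(p(h(h(h(b)))), p(m(b, p(0), p(b))), p(h(p(p(b))))):
1. m(p(h(h(h(b)))), p(m(b, p(0), p(b))), p(h(p(p(b)))))  →  m(p(h(h(b))), p(m(b, p(0), p(b))), p(h(p(p(b)))))   [R2 at 1.1]
2. m(p(h(h(b))), p(m(b, p(0), p(b))), p(h(p(p(b)))))  →  m(p(h(b)), p(m(b, p(0), p(b))), p(h(p(p(b)))))   [R2 at 1.1]
3. m(p(h(b)), p(m(b, p(0), p(b))), p(h(p(p(b)))))  →  m(p(b), p(m(b, p(0), p(b))), p(h(p(p(b)))))   [R2 at 1.1]
4. m(p(b), p(m(b, p(0), p(b))), p(h(p(p(b)))))  →  m(p(b), p(0), p(h(p(p(b)))))   [R3 at 2.1]
5. m(p(b), p(0), p(h(p(p(b)))))  →  h(b)   [R1 at ε]
6. h(b)  →  b   [R2 at ε]

yes — NF(t₁) = b, NF(t₂) = b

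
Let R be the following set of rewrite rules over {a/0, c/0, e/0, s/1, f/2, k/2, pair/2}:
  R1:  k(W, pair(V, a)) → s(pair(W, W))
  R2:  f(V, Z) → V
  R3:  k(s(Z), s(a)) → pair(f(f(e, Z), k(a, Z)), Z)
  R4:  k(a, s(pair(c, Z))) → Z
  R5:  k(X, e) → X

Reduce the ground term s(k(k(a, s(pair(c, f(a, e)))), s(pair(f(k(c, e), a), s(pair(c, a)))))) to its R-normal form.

1. s(k(k(a, s(pair(c, f(a, e)))), s(pair(f(k(c, e), a), s(pair(c, a))))))  →  s(k(f(a, e), s(pair(f(k(c, e), a), s(pair(c, a))))))   [R4 at 1.1]
2. s(k(f(a, e), s(pair(f(k(c, e), a), s(pair(c, a))))))  →  s(k(a, s(pair(f(k(c, e), a), s(pair(c, a))))))   [R2 at 1.1]
3. s(k(a, s(pair(f(k(c, e), a), s(pair(c, a))))))  →  s(k(a, s(pair(k(c, e), s(pair(c, a))))))   [R2 at 1.2.1.1]
4. s(k(a, s(pair(k(c, e), s(pair(c, a))))))  →  s(k(a, s(pair(c, s(pair(c, a))))))   [R5 at 1.2.1.1]
5. s(k(a, s(pair(c, s(pair(c, a))))))  →  s(s(pair(c, a)))   [R4 at 1]

s(s(pair(c, a)))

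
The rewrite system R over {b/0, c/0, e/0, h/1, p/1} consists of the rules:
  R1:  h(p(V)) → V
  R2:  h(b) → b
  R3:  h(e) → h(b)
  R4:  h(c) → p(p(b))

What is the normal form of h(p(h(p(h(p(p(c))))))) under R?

1. h(p(h(p(h(p(p(c)))))))  →  h(p(h(p(p(c)))))   [R1 at ε]
2. h(p(h(p(p(c)))))  →  h(p(p(c)))   [R1 at ε]
3. h(p(p(c)))  →  p(c)   [R1 at ε]

p(c)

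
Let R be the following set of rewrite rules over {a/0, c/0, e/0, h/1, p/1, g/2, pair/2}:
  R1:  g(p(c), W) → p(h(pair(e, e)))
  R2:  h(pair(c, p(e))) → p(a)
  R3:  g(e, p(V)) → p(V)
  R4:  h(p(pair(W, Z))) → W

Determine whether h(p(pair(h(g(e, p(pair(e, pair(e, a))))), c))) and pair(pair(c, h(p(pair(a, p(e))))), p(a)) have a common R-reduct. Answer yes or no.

no — NF(t₁) = e, NF(t₂) = pair(pair(c, a), p(a))

Reduce t₁ = h(p(pair(h(g(e, p(pair(e, pair(e, a))))), c))):
1. h(p(pair(h(g(e, p(pair(e, pair(e, a))))), c)))  →  h(g(e, p(pair(e, pair(e, a)))))   [R4 at ε]
2. h(g(e, p(pair(e, pair(e, a)))))  →  h(p(pair(e, pair(e, a))))   [R3 at 1]
3. h(p(pair(e, pair(e, a))))  →  e   [R4 at ε]

Reduce t₂ = pair(pair(c, h(p(pair(a, p(e))))), p(a)):
1. pair(pair(c, h(p(pair(a, p(e))))), p(a))  →  pair(pair(c, a), p(a))   [R4 at 1.2]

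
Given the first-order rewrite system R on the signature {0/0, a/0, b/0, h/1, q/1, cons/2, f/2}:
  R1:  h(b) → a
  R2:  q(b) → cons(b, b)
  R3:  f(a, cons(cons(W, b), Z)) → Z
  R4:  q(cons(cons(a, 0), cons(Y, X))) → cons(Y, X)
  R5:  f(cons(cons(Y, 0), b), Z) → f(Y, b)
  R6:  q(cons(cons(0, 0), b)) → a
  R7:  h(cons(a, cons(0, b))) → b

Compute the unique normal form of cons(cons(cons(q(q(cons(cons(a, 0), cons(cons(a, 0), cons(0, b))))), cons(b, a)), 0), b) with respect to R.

1. cons(cons(cons(q(q(cons(cons(a, 0), cons(cons(a, 0), cons(0, b))))), cons(b, a)), 0), b)  →  cons(cons(cons(q(cons(cons(a, 0), cons(0, b))), cons(b, a)), 0), b)   [R4 at 1.1.1.1]
2. cons(cons(cons(q(cons(cons(a, 0), cons(0, b))), cons(b, a)), 0), b)  →  cons(cons(cons(cons(0, b), cons(b, a)), 0), b)   [R4 at 1.1.1]

cons(cons(cons(cons(0, b), cons(b, a)), 0), b)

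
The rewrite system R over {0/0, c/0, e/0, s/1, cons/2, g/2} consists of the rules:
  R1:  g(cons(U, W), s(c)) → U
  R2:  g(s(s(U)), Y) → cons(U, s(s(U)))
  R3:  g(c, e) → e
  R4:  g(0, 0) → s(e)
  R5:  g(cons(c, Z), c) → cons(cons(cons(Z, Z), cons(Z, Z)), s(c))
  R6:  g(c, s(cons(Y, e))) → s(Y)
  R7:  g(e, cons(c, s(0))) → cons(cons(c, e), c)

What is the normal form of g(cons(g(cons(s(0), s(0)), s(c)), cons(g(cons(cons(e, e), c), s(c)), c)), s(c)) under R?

s(0)

1. g(cons(g(cons(s(0), s(0)), s(c)), cons(g(cons(cons(e, e), c), s(c)), c)), s(c))  →  g(cons(s(0), s(0)), s(c))   [R1 at ε]
2. g(cons(s(0), s(0)), s(c))  →  s(0)   [R1 at ε]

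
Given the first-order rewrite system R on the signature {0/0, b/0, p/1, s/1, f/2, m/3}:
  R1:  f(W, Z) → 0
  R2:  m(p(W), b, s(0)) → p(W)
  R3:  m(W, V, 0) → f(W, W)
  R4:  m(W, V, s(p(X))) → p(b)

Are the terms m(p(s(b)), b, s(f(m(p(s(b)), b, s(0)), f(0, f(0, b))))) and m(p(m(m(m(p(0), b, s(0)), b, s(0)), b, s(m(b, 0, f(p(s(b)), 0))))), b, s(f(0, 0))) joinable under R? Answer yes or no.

Reduce t₁ = m(p(s(b)), b, s(f(m(p(s(b)), b, s(0)), f(0, f(0, b))))):
1. m(p(s(b)), b, s(f(m(p(s(b)), b, s(0)), f(0, f(0, b)))))  →  m(p(s(b)), b, s(0))   [R1 at 3.1]
2. m(p(s(b)), b, s(0))  →  p(s(b))   [R2 at ε]

Reduce t₂ = m(p(m(m(m(p(0), b, s(0)), b, s(0)), b, s(m(b, 0, f(p(s(b)), 0))))), b, s(f(0, 0))):
1. m(p(m(m(m(p(0), b, s(0)), b, s(0)), b, s(m(b, 0, f(p(s(b)), 0))))), b, s(f(0, 0)))  →  m(p(m(m(p(0), b, s(0)), b, s(m(b, 0, f(p(s(b)), 0))))), b, s(f(0, 0)))   [R2 at 1.1.1.1]
2. m(p(m(m(p(0), b, s(0)), b, s(m(b, 0, f(p(s(b)), 0))))), b, s(f(0, 0)))  →  m(p(m(p(0), b, s(m(b, 0, f(p(s(b)), 0))))), b, s(f(0, 0)))   [R2 at 1.1.1]
3. m(p(m(p(0), b, s(m(b, 0, f(p(s(b)), 0))))), b, s(f(0, 0)))  →  m(p(m(p(0), b, s(m(b, 0, 0)))), b, s(f(0, 0)))   [R1 at 1.1.3.1.3]
4. m(p(m(p(0), b, s(m(b, 0, 0)))), b, s(f(0, 0)))  →  m(p(m(p(0), b, s(f(b, b)))), b, s(f(0, 0)))   [R3 at 1.1.3.1]
5. m(p(m(p(0), b, s(f(b, b)))), b, s(f(0, 0)))  →  m(p(m(p(0), b, s(0))), b, s(f(0, 0)))   [R1 at 1.1.3.1]
6. m(p(m(p(0), b, s(0))), b, s(f(0, 0)))  →  m(p(p(0)), b, s(f(0, 0)))   [R2 at 1.1]
7. m(p(p(0)), b, s(f(0, 0)))  →  m(p(p(0)), b, s(0))   [R1 at 3.1]
8. m(p(p(0)), b, s(0))  →  p(p(0))   [R2 at ε]

no — NF(t₁) = p(s(b)), NF(t₂) = p(p(0))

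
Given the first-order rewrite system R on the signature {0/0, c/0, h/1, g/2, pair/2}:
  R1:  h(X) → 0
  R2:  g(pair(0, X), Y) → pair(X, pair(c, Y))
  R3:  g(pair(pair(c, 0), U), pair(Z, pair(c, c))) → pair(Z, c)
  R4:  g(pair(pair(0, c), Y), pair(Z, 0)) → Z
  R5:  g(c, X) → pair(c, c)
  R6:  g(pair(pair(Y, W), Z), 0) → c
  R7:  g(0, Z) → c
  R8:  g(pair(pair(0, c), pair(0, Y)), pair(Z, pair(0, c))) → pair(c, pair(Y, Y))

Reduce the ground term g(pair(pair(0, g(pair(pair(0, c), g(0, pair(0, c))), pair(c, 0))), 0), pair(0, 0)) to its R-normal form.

0

1. g(pair(pair(0, g(pair(pair(0, c), g(0, pair(0, c))), pair(c, 0))), 0), pair(0, 0))  →  g(pair(pair(0, c), 0), pair(0, 0))   [R4 at 1.1.2]
2. g(pair(pair(0, c), 0), pair(0, 0))  →  0   [R4 at ε]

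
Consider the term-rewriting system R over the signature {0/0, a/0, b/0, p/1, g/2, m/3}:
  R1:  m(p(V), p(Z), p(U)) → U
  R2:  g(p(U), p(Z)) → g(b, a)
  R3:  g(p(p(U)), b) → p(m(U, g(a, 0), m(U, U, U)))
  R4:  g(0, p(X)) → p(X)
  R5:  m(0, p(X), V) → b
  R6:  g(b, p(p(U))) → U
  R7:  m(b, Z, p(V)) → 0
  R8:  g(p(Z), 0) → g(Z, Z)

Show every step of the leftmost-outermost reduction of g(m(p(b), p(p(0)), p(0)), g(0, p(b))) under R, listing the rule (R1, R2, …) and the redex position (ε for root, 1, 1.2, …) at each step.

p(b)

1. g(m(p(b), p(p(0)), p(0)), g(0, p(b)))  →  g(0, g(0, p(b)))   [R1 at 1]
2. g(0, g(0, p(b)))  →  g(0, p(b))   [R4 at 2]
3. g(0, p(b))  →  p(b)   [R4 at ε]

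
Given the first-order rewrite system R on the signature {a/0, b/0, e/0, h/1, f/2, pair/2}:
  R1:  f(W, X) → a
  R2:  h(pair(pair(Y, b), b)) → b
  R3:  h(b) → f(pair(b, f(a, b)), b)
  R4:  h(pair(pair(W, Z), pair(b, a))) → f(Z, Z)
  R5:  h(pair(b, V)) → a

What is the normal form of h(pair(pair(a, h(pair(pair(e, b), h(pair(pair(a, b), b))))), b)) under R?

1. h(pair(pair(a, h(pair(pair(e, b), h(pair(pair(a, b), b))))), b))  →  h(pair(pair(a, h(pair(pair(e, b), b))), b))   [R2 at 1.1.2.1.2]
2. h(pair(pair(a, h(pair(pair(e, b), b))), b))  →  h(pair(pair(a, b), b))   [R2 at 1.1.2]
3. h(pair(pair(a, b), b))  →  b   [R2 at ε]

b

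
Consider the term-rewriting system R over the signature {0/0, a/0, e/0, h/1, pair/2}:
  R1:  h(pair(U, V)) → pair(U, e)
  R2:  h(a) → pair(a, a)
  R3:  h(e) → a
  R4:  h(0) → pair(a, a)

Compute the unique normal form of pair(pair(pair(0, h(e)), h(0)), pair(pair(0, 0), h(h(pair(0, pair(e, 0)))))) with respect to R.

1. pair(pair(pair(0, h(e)), h(0)), pair(pair(0, 0), h(h(pair(0, pair(e, 0))))))  →  pair(pair(pair(0, a), h(0)), pair(pair(0, 0), h(h(pair(0, pair(e, 0))))))   [R3 at 1.1.2]
2. pair(pair(pair(0, a), h(0)), pair(pair(0, 0), h(h(pair(0, pair(e, 0))))))  →  pair(pair(pair(0, a), pair(a, a)), pair(pair(0, 0), h(h(pair(0, pair(e, 0))))))   [R4 at 1.2]
3. pair(pair(pair(0, a), pair(a, a)), pair(pair(0, 0), h(h(pair(0, pair(e, 0))))))  →  pair(pair(pair(0, a), pair(a, a)), pair(pair(0, 0), h(pair(0, e))))   [R1 at 2.2.1]
4. pair(pair(pair(0, a), pair(a, a)), pair(pair(0, 0), h(pair(0, e))))  →  pair(pair(pair(0, a), pair(a, a)), pair(pair(0, 0), pair(0, e)))   [R1 at 2.2]

pair(pair(pair(0, a), pair(a, a)), pair(pair(0, 0), pair(0, e)))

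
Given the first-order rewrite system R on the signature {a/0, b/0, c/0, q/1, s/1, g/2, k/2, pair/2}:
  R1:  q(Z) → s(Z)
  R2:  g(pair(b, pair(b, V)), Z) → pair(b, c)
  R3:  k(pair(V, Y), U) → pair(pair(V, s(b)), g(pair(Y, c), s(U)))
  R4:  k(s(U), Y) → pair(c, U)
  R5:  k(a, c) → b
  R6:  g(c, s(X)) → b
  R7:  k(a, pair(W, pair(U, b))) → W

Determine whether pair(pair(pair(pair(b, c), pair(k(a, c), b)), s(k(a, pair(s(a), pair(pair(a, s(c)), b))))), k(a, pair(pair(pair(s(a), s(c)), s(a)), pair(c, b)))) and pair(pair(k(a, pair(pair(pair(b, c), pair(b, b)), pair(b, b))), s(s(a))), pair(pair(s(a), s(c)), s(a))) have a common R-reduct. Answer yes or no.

Reduce t₁ = pair(pair(pair(pair(b, c), pair(k(a, c), b)), s(k(a, pair(s(a), pair(pair(a, s(c)), b))))), k(a, pair(pair(pair(s(a), s(c)), s(a)), pair(c, b)))):
1. pair(pair(pair(pair(b, c), pair(k(a, c), b)), s(k(a, pair(s(a), pair(pair(a, s(c)), b))))), k(a, pair(pair(pair(s(a), s(c)), s(a)), pair(c, b))))  →  pair(pair(pair(pair(b, c), pair(b, b)), s(k(a, pair(s(a), pair(pair(a, s(c)), b))))), k(a, pair(pair(pair(s(a), s(c)), s(a)), pair(c, b))))   [R5 at 1.1.2.1]
2. pair(pair(pair(pair(b, c), pair(b, b)), s(k(a, pair(s(a), pair(pair(a, s(c)), b))))), k(a, pair(pair(pair(s(a), s(c)), s(a)), pair(c, b))))  →  pair(pair(pair(pair(b, c), pair(b, b)), s(s(a))), k(a, pair(pair(pair(s(a), s(c)), s(a)), pair(c, b))))   [R7 at 1.2.1]
3. pair(pair(pair(pair(b, c), pair(b, b)), s(s(a))), k(a, pair(pair(pair(s(a), s(c)), s(a)), pair(c, b))))  →  pair(pair(pair(pair(b, c), pair(b, b)), s(s(a))), pair(pair(s(a), s(c)), s(a)))   [R7 at 2]

Reduce t₂ = pair(pair(k(a, pair(pair(pair(b, c), pair(b, b)), pair(b, b))), s(s(a))), pair(pair(s(a), s(c)), s(a))):
1. pair(pair(k(a, pair(pair(pair(b, c), pair(b, b)), pair(b, b))), s(s(a))), pair(pair(s(a), s(c)), s(a)))  →  pair(pair(pair(pair(b, c), pair(b, b)), s(s(a))), pair(pair(s(a), s(c)), s(a)))   [R7 at 1.1]

yes — NF(t₁) = pair(pair(pair(pair(b, c), pair(b, b)), s(s(a))), pair(pair(s(a), s(c)), s(a))), NF(t₂) = pair(pair(pair(pair(b, c), pair(b, b)), s(s(a))), pair(pair(s(a), s(c)), s(a)))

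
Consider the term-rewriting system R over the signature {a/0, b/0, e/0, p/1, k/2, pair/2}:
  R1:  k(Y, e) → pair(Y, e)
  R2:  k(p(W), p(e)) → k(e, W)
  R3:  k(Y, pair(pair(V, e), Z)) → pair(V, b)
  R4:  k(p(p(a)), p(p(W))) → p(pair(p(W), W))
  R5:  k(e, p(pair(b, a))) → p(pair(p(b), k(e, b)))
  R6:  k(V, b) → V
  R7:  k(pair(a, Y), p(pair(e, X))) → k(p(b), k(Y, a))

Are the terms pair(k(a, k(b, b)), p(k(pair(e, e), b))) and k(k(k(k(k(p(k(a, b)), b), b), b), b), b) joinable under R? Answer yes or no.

no — NF(t₁) = pair(a, p(pair(e, e))), NF(t₂) = p(a)

Reduce t₁ = pair(k(a, k(b, b)), p(k(pair(e, e), b))):
1. pair(k(a, k(b, b)), p(k(pair(e, e), b)))  →  pair(k(a, b), p(k(pair(e, e), b)))   [R6 at 1.2]
2. pair(k(a, b), p(k(pair(e, e), b)))  →  pair(a, p(k(pair(e, e), b)))   [R6 at 1]
3. pair(a, p(k(pair(e, e), b)))  →  pair(a, p(pair(e, e)))   [R6 at 2.1]

Reduce t₂ = k(k(k(k(k(p(k(a, b)), b), b), b), b), b):
1. k(k(k(k(k(p(k(a, b)), b), b), b), b), b)  →  k(k(k(k(p(k(a, b)), b), b), b), b)   [R6 at ε]
2. k(k(k(k(p(k(a, b)), b), b), b), b)  →  k(k(k(p(k(a, b)), b), b), b)   [R6 at ε]
3. k(k(k(p(k(a, b)), b), b), b)  →  k(k(p(k(a, b)), b), b)   [R6 at ε]
4. k(k(p(k(a, b)), b), b)  →  k(p(k(a, b)), b)   [R6 at ε]
5. k(p(k(a, b)), b)  →  p(k(a, b))   [R6 at ε]
6. p(k(a, b))  →  p(a)   [R6 at 1]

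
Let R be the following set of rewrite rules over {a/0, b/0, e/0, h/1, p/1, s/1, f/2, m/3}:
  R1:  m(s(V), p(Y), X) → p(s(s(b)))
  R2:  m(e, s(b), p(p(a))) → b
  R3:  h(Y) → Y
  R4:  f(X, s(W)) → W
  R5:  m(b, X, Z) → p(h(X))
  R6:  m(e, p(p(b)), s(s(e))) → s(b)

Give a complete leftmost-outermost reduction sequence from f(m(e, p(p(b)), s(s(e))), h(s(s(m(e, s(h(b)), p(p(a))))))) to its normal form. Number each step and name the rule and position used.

s(b)

1. f(m(e, p(p(b)), s(s(e))), h(s(s(m(e, s(h(b)), p(p(a)))))))  →  f(s(b), h(s(s(m(e, s(h(b)), p(p(a)))))))   [R6 at 1]
2. f(s(b), h(s(s(m(e, s(h(b)), p(p(a)))))))  →  f(s(b), s(s(m(e, s(h(b)), p(p(a))))))   [R3 at 2]
3. f(s(b), s(s(m(e, s(h(b)), p(p(a))))))  →  s(m(e, s(h(b)), p(p(a))))   [R4 at ε]
4. s(m(e, s(h(b)), p(p(a))))  →  s(m(e, s(b), p(p(a))))   [R3 at 1.2.1]
5. s(m(e, s(b), p(p(a))))  →  s(b)   [R2 at 1]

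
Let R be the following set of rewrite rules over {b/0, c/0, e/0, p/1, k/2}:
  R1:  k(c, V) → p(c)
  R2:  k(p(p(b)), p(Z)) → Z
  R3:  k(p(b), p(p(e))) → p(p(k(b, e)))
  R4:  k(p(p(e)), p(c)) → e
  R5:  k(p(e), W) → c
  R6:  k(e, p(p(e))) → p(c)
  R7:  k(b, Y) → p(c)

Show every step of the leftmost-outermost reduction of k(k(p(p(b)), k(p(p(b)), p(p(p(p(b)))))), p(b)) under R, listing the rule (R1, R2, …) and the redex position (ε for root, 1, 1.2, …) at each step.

b

1. k(k(p(p(b)), k(p(p(b)), p(p(p(p(b)))))), p(b))  →  k(k(p(p(b)), p(p(p(b)))), p(b))   [R2 at 1.2]
2. k(k(p(p(b)), p(p(p(b)))), p(b))  →  k(p(p(b)), p(b))   [R2 at 1]
3. k(p(p(b)), p(b))  →  b   [R2 at ε]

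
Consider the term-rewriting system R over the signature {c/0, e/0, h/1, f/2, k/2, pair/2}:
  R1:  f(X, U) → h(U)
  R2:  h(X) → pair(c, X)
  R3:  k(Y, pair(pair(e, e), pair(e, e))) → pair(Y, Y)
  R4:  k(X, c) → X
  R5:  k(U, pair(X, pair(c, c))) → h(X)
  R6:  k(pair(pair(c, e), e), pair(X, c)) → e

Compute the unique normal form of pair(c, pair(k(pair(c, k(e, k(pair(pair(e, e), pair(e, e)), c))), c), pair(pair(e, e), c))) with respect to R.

1. pair(c, pair(k(pair(c, k(e, k(pair(pair(e, e), pair(e, e)), c))), c), pair(pair(e, e), c)))  →  pair(c, pair(pair(c, k(e, k(pair(pair(e, e), pair(e, e)), c))), pair(pair(e, e), c)))   [R4 at 2.1]
2. pair(c, pair(pair(c, k(e, k(pair(pair(e, e), pair(e, e)), c))), pair(pair(e, e), c)))  →  pair(c, pair(pair(c, k(e, pair(pair(e, e), pair(e, e)))), pair(pair(e, e), c)))   [R4 at 2.1.2.2]
3. pair(c, pair(pair(c, k(e, pair(pair(e, e), pair(e, e)))), pair(pair(e, e), c)))  →  pair(c, pair(pair(c, pair(e, e)), pair(pair(e, e), c)))   [R3 at 2.1.2]

pair(c, pair(pair(c, pair(e, e)), pair(pair(e, e), c)))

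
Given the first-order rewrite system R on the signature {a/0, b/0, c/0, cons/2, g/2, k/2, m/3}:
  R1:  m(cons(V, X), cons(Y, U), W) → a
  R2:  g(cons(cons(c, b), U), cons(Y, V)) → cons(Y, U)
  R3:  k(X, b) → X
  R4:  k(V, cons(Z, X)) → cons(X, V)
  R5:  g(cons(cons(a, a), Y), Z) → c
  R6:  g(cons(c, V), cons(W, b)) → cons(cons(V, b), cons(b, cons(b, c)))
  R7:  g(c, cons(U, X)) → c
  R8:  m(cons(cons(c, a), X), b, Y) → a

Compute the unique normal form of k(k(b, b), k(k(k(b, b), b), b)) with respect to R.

b

1. k(k(b, b), k(k(k(b, b), b), b))  →  k(b, k(k(k(b, b), b), b))   [R3 at 1]
2. k(b, k(k(k(b, b), b), b))  →  k(b, k(k(b, b), b))   [R3 at 2]
3. k(b, k(k(b, b), b))  →  k(b, k(b, b))   [R3 at 2]
4. k(b, k(b, b))  →  k(b, b)   [R3 at 2]
5. k(b, b)  →  b   [R3 at ε]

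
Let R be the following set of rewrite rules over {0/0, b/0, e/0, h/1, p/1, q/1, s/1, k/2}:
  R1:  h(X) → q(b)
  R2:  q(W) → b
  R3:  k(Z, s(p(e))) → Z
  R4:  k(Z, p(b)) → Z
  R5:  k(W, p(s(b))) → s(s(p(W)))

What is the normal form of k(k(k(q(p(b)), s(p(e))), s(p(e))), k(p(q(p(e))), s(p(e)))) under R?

1. k(k(k(q(p(b)), s(p(e))), s(p(e))), k(p(q(p(e))), s(p(e))))  →  k(k(q(p(b)), s(p(e))), k(p(q(p(e))), s(p(e))))   [R3 at 1]
2. k(k(q(p(b)), s(p(e))), k(p(q(p(e))), s(p(e))))  →  k(q(p(b)), k(p(q(p(e))), s(p(e))))   [R3 at 1]
3. k(q(p(b)), k(p(q(p(e))), s(p(e))))  →  k(b, k(p(q(p(e))), s(p(e))))   [R2 at 1]
4. k(b, k(p(q(p(e))), s(p(e))))  →  k(b, p(q(p(e))))   [R3 at 2]
5. k(b, p(q(p(e))))  →  k(b, p(b))   [R2 at 2.1]
6. k(b, p(b))  →  b   [R4 at ε]

b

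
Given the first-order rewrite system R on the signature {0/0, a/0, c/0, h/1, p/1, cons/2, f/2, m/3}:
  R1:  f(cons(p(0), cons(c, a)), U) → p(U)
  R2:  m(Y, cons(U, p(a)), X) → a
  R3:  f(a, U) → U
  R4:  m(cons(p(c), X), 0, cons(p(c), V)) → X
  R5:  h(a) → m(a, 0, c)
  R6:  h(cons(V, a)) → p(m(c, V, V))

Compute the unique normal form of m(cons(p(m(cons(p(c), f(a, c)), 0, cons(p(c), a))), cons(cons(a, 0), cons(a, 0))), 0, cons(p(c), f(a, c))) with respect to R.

1. m(cons(p(m(cons(p(c), f(a, c)), 0, cons(p(c), a))), cons(cons(a, 0), cons(a, 0))), 0, cons(p(c), f(a, c)))  →  m(cons(p(f(a, c)), cons(cons(a, 0), cons(a, 0))), 0, cons(p(c), f(a, c)))   [R4 at 1.1.1]
2. m(cons(p(f(a, c)), cons(cons(a, 0), cons(a, 0))), 0, cons(p(c), f(a, c)))  →  m(cons(p(c), cons(cons(a, 0), cons(a, 0))), 0, cons(p(c), f(a, c)))   [R3 at 1.1.1]
3. m(cons(p(c), cons(cons(a, 0), cons(a, 0))), 0, cons(p(c), f(a, c)))  →  cons(cons(a, 0), cons(a, 0))   [R4 at ε]

cons(cons(a, 0), cons(a, 0))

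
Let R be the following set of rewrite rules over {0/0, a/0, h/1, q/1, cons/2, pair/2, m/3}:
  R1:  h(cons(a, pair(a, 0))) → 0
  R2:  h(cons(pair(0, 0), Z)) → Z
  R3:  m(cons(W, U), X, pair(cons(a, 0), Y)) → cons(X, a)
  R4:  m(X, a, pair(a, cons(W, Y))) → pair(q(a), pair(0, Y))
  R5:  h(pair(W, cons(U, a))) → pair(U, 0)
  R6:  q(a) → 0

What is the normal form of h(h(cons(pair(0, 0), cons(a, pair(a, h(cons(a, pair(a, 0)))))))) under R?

1. h(h(cons(pair(0, 0), cons(a, pair(a, h(cons(a, pair(a, 0))))))))  →  h(cons(a, pair(a, h(cons(a, pair(a, 0))))))   [R2 at 1]
2. h(cons(a, pair(a, h(cons(a, pair(a, 0))))))  →  h(cons(a, pair(a, 0)))   [R1 at 1.2.2]
3. h(cons(a, pair(a, 0)))  →  0   [R1 at ε]

0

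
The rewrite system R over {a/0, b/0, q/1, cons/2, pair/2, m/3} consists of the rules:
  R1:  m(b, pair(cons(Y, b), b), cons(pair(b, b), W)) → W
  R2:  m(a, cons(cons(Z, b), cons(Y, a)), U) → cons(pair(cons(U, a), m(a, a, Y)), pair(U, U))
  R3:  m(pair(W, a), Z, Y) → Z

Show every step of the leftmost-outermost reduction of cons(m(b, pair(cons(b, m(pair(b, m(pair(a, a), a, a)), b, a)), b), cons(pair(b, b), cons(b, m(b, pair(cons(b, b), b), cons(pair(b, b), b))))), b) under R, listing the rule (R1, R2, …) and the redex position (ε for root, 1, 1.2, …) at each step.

cons(cons(b, b), b)

1. cons(m(b, pair(cons(b, m(pair(b, m(pair(a, a), a, a)), b, a)), b), cons(pair(b, b), cons(b, m(b, pair(cons(b, b), b), cons(pair(b, b), b))))), b)  →  cons(m(b, pair(cons(b, m(pair(b, a), b, a)), b), cons(pair(b, b), cons(b, m(b, pair(cons(b, b), b), cons(pair(b, b), b))))), b)   [R3 at 1.2.1.2.1.2]
2. cons(m(b, pair(cons(b, m(pair(b, a), b, a)), b), cons(pair(b, b), cons(b, m(b, pair(cons(b, b), b), cons(pair(b, b), b))))), b)  →  cons(m(b, pair(cons(b, b), b), cons(pair(b, b), cons(b, m(b, pair(cons(b, b), b), cons(pair(b, b), b))))), b)   [R3 at 1.2.1.2]
3. cons(m(b, pair(cons(b, b), b), cons(pair(b, b), cons(b, m(b, pair(cons(b, b), b), cons(pair(b, b), b))))), b)  →  cons(cons(b, m(b, pair(cons(b, b), b), cons(pair(b, b), b))), b)   [R1 at 1]
4. cons(cons(b, m(b, pair(cons(b, b), b), cons(pair(b, b), b))), b)  →  cons(cons(b, b), b)   [R1 at 1.2]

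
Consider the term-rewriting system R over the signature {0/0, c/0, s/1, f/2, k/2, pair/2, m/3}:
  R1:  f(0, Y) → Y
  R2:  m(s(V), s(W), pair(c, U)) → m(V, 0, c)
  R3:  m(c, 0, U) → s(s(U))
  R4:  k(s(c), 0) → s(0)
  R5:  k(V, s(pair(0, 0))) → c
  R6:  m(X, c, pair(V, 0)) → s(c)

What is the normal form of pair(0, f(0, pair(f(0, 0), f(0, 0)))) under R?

pair(0, pair(0, 0))

1. pair(0, f(0, pair(f(0, 0), f(0, 0))))  →  pair(0, pair(f(0, 0), f(0, 0)))   [R1 at 2]
2. pair(0, pair(f(0, 0), f(0, 0)))  →  pair(0, pair(0, f(0, 0)))   [R1 at 2.1]
3. pair(0, pair(0, f(0, 0)))  →  pair(0, pair(0, 0))   [R1 at 2.2]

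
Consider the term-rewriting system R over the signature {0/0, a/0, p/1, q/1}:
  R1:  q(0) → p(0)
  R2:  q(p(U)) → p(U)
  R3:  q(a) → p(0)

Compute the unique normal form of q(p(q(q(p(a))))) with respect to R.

1. q(p(q(q(p(a)))))  →  p(q(q(p(a))))   [R2 at ε]
2. p(q(q(p(a))))  →  p(q(p(a)))   [R2 at 1.1]
3. p(q(p(a)))  →  p(p(a))   [R2 at 1]

p(p(a))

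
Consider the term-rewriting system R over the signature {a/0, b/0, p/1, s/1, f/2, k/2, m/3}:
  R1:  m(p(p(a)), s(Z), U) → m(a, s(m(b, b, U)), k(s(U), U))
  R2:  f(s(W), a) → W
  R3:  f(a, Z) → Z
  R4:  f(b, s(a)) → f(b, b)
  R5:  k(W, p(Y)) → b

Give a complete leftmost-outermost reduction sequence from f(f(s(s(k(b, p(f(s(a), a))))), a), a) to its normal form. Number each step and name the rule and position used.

1. f(f(s(s(k(b, p(f(s(a), a))))), a), a)  →  f(s(k(b, p(f(s(a), a)))), a)   [R2 at 1]
2. f(s(k(b, p(f(s(a), a)))), a)  →  k(b, p(f(s(a), a)))   [R2 at ε]
3. k(b, p(f(s(a), a)))  →  b   [R5 at ε]

b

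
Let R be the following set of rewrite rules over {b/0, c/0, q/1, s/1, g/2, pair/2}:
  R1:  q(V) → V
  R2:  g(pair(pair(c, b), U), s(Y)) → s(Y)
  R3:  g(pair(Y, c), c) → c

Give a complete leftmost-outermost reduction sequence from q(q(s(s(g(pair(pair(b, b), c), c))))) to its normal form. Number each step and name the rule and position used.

1. q(q(s(s(g(pair(pair(b, b), c), c)))))  →  q(s(s(g(pair(pair(b, b), c), c))))   [R1 at ε]
2. q(s(s(g(pair(pair(b, b), c), c))))  →  s(s(g(pair(pair(b, b), c), c)))   [R1 at ε]
3. s(s(g(pair(pair(b, b), c), c)))  →  s(s(c))   [R3 at 1.1]

s(s(c))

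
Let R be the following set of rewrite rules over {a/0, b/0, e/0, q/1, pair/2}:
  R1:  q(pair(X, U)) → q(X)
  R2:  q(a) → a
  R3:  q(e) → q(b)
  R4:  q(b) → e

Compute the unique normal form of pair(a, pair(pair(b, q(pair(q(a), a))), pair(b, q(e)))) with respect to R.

pair(a, pair(pair(b, a), pair(b, e)))

1. pair(a, pair(pair(b, q(pair(q(a), a))), pair(b, q(e))))  →  pair(a, pair(pair(b, q(q(a))), pair(b, q(e))))   [R1 at 2.1.2]
2. pair(a, pair(pair(b, q(q(a))), pair(b, q(e))))  →  pair(a, pair(pair(b, q(a)), pair(b, q(e))))   [R2 at 2.1.2.1]
3. pair(a, pair(pair(b, q(a)), pair(b, q(e))))  →  pair(a, pair(pair(b, a), pair(b, q(e))))   [R2 at 2.1.2]
4. pair(a, pair(pair(b, a), pair(b, q(e))))  →  pair(a, pair(pair(b, a), pair(b, q(b))))   [R3 at 2.2.2]
5. pair(a, pair(pair(b, a), pair(b, q(b))))  →  pair(a, pair(pair(b, a), pair(b, e)))   [R4 at 2.2.2]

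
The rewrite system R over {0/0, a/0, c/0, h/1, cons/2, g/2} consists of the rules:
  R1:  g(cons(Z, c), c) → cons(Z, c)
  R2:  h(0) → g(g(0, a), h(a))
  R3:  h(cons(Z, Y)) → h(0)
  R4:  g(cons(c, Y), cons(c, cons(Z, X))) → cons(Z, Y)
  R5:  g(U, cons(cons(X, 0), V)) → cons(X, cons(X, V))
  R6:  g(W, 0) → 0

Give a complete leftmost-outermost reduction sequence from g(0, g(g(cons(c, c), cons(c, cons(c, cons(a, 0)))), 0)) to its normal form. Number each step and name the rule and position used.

1. g(0, g(g(cons(c, c), cons(c, cons(c, cons(a, 0)))), 0))  →  g(0, 0)   [R6 at 2]
2. g(0, 0)  →  0   [R6 at ε]

0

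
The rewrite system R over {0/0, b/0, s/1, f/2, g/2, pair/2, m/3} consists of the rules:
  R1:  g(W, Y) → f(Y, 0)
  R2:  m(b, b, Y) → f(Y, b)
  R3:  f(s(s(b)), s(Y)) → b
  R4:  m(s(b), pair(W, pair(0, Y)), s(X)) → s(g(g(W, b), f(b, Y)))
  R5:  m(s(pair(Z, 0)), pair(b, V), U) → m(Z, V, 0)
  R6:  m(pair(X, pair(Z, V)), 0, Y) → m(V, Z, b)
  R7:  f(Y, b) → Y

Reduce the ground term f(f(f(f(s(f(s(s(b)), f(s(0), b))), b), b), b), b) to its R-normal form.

1. f(f(f(f(s(f(s(s(b)), f(s(0), b))), b), b), b), b)  →  f(f(f(s(f(s(s(b)), f(s(0), b))), b), b), b)   [R7 at ε]
2. f(f(f(s(f(s(s(b)), f(s(0), b))), b), b), b)  →  f(f(s(f(s(s(b)), f(s(0), b))), b), b)   [R7 at ε]
3. f(f(s(f(s(s(b)), f(s(0), b))), b), b)  →  f(s(f(s(s(b)), f(s(0), b))), b)   [R7 at ε]
4. f(s(f(s(s(b)), f(s(0), b))), b)  →  s(f(s(s(b)), f(s(0), b)))   [R7 at ε]
5. s(f(s(s(b)), f(s(0), b)))  →  s(f(s(s(b)), s(0)))   [R7 at 1.2]
6. s(f(s(s(b)), s(0)))  →  s(b)   [R3 at 1]

s(b)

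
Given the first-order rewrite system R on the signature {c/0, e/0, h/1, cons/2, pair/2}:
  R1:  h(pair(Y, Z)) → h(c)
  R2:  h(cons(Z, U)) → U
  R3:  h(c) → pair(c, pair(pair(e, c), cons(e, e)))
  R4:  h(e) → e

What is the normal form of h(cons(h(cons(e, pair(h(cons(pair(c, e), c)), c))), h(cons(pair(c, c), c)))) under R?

c

1. h(cons(h(cons(e, pair(h(cons(pair(c, e), c)), c))), h(cons(pair(c, c), c))))  →  h(cons(pair(c, c), c))   [R2 at ε]
2. h(cons(pair(c, c), c))  →  c   [R2 at ε]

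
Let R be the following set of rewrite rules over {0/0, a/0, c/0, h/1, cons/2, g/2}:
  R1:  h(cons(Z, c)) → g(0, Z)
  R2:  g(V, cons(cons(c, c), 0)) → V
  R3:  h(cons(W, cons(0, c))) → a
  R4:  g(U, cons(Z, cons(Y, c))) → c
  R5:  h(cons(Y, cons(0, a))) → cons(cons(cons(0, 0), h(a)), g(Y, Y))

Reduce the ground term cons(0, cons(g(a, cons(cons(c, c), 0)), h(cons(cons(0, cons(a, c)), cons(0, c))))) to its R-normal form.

cons(0, cons(a, a))

1. cons(0, cons(g(a, cons(cons(c, c), 0)), h(cons(cons(0, cons(a, c)), cons(0, c)))))  →  cons(0, cons(a, h(cons(cons(0, cons(a, c)), cons(0, c)))))   [R2 at 2.1]
2. cons(0, cons(a, h(cons(cons(0, cons(a, c)), cons(0, c)))))  →  cons(0, cons(a, a))   [R3 at 2.2]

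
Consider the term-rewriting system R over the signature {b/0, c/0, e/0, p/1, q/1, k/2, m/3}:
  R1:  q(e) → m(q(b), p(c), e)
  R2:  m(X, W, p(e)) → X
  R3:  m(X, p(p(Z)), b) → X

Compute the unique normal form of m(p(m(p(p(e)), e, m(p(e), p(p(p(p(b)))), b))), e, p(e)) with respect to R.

p(p(p(e)))

1. m(p(m(p(p(e)), e, m(p(e), p(p(p(p(b)))), b))), e, p(e))  →  p(m(p(p(e)), e, m(p(e), p(p(p(p(b)))), b)))   [R2 at ε]
2. p(m(p(p(e)), e, m(p(e), p(p(p(p(b)))), b)))  →  p(m(p(p(e)), e, p(e)))   [R3 at 1.3]
3. p(m(p(p(e)), e, p(e)))  →  p(p(p(e)))   [R2 at 1]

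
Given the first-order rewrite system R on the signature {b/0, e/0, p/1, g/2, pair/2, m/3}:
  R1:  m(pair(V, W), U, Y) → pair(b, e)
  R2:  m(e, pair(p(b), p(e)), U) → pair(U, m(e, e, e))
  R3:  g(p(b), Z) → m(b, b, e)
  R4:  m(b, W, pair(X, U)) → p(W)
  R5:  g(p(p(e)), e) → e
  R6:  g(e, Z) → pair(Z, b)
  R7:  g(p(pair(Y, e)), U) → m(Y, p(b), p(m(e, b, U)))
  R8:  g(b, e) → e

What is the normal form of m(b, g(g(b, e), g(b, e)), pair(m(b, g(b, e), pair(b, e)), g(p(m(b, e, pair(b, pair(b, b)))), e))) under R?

1. m(b, g(g(b, e), g(b, e)), pair(m(b, g(b, e), pair(b, e)), g(p(m(b, e, pair(b, pair(b, b)))), e)))  →  p(g(g(b, e), g(b, e)))   [R4 at ε]
2. p(g(g(b, e), g(b, e)))  →  p(g(e, g(b, e)))   [R8 at 1.1]
3. p(g(e, g(b, e)))  →  p(pair(g(b, e), b))   [R6 at 1]
4. p(pair(g(b, e), b))  →  p(pair(e, b))   [R8 at 1.1]

p(pair(e, b))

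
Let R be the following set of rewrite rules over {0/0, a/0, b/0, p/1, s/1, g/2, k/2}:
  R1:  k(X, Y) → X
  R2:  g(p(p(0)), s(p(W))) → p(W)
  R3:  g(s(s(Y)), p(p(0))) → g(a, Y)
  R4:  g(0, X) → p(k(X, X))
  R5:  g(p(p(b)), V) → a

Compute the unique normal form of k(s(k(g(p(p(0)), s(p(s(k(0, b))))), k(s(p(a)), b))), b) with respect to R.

s(p(s(0)))

1. k(s(k(g(p(p(0)), s(p(s(k(0, b))))), k(s(p(a)), b))), b)  →  s(k(g(p(p(0)), s(p(s(k(0, b))))), k(s(p(a)), b)))   [R1 at ε]
2. s(k(g(p(p(0)), s(p(s(k(0, b))))), k(s(p(a)), b)))  →  s(g(p(p(0)), s(p(s(k(0, b))))))   [R1 at 1]
3. s(g(p(p(0)), s(p(s(k(0, b))))))  →  s(p(s(k(0, b))))   [R2 at 1]
4. s(p(s(k(0, b))))  →  s(p(s(0)))   [R1 at 1.1.1]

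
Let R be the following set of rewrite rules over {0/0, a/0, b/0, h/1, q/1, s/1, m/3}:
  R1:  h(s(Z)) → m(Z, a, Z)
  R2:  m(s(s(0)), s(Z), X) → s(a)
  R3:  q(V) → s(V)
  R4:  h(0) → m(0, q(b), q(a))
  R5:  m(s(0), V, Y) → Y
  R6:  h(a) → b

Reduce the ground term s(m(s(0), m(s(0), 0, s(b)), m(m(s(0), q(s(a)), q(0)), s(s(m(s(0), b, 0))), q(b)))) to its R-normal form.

1. s(m(s(0), m(s(0), 0, s(b)), m(m(s(0), q(s(a)), q(0)), s(s(m(s(0), b, 0))), q(b))))  →  s(m(m(s(0), q(s(a)), q(0)), s(s(m(s(0), b, 0))), q(b)))   [R5 at 1]
2. s(m(m(s(0), q(s(a)), q(0)), s(s(m(s(0), b, 0))), q(b)))  →  s(m(q(0), s(s(m(s(0), b, 0))), q(b)))   [R5 at 1.1]
3. s(m(q(0), s(s(m(s(0), b, 0))), q(b)))  →  s(m(s(0), s(s(m(s(0), b, 0))), q(b)))   [R3 at 1.1]
4. s(m(s(0), s(s(m(s(0), b, 0))), q(b)))  →  s(q(b))   [R5 at 1]
5. s(q(b))  →  s(s(b))   [R3 at 1]

s(s(b))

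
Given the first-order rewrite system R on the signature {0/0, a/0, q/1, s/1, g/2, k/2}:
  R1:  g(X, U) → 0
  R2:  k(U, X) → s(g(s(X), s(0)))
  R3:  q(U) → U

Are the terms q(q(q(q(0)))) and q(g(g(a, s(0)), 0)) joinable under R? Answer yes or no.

yes — NF(t₁) = 0, NF(t₂) = 0

Reduce t₁ = q(q(q(q(0)))):
1. q(q(q(q(0))))  →  q(q(q(0)))   [R3 at ε]
2. q(q(q(0)))  →  q(q(0))   [R3 at ε]
3. q(q(0))  →  q(0)   [R3 at ε]
4. q(0)  →  0   [R3 at ε]

Reduce t₂ = q(g(g(a, s(0)), 0)):
1. q(g(g(a, s(0)), 0))  →  g(g(a, s(0)), 0)   [R3 at ε]
2. g(g(a, s(0)), 0)  →  0   [R1 at ε]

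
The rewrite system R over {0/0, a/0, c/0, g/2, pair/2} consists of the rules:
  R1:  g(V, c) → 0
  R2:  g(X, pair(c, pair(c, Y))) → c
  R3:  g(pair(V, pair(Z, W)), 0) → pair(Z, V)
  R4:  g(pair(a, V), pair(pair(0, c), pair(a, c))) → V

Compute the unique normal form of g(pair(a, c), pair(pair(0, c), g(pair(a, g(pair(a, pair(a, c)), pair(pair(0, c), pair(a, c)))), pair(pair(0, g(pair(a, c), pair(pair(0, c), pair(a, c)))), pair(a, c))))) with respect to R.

1. g(pair(a, c), pair(pair(0, c), g(pair(a, g(pair(a, pair(a, c)), pair(pair(0, c), pair(a, c)))), pair(pair(0, g(pair(a, c), pair(pair(0, c), pair(a, c)))), pair(a, c)))))  →  g(pair(a, c), pair(pair(0, c), g(pair(a, pair(a, c)), pair(pair(0, g(pair(a, c), pair(pair(0, c), pair(a, c)))), pair(a, c)))))   [R4 at 2.2.1.2]
2. g(pair(a, c), pair(pair(0, c), g(pair(a, pair(a, c)), pair(pair(0, g(pair(a, c), pair(pair(0, c), pair(a, c)))), pair(a, c)))))  →  g(pair(a, c), pair(pair(0, c), g(pair(a, pair(a, c)), pair(pair(0, c), pair(a, c)))))   [R4 at 2.2.2.1.2]
3. g(pair(a, c), pair(pair(0, c), g(pair(a, pair(a, c)), pair(pair(0, c), pair(a, c)))))  →  g(pair(a, c), pair(pair(0, c), pair(a, c)))   [R4 at 2.2]
4. g(pair(a, c), pair(pair(0, c), pair(a, c)))  →  c   [R4 at ε]

c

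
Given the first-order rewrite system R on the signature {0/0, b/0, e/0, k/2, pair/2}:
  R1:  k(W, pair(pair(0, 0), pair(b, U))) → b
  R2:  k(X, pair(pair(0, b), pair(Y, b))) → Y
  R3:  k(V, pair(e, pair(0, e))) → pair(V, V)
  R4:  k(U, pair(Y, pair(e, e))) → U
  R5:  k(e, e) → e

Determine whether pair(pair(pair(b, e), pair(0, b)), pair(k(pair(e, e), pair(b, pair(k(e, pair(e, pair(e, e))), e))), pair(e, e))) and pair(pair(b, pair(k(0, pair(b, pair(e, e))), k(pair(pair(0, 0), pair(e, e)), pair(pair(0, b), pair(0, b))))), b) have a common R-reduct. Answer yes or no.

no — NF(t₁) = pair(pair(pair(b, e), pair(0, b)), pair(pair(e, e), pair(e, e))), NF(t₂) = pair(pair(b, pair(0, 0)), b)

Reduce t₁ = pair(pair(pair(b, e), pair(0, b)), pair(k(pair(e, e), pair(b, pair(k(e, pair(e, pair(e, e))), e))), pair(e, e))):
1. pair(pair(pair(b, e), pair(0, b)), pair(k(pair(e, e), pair(b, pair(k(e, pair(e, pair(e, e))), e))), pair(e, e)))  →  pair(pair(pair(b, e), pair(0, b)), pair(k(pair(e, e), pair(b, pair(e, e))), pair(e, e)))   [R4 at 2.1.2.2.1]
2. pair(pair(pair(b, e), pair(0, b)), pair(k(pair(e, e), pair(b, pair(e, e))), pair(e, e)))  →  pair(pair(pair(b, e), pair(0, b)), pair(pair(e, e), pair(e, e)))   [R4 at 2.1]

Reduce t₂ = pair(pair(b, pair(k(0, pair(b, pair(e, e))), k(pair(pair(0, 0), pair(e, e)), pair(pair(0, b), pair(0, b))))), b):
1. pair(pair(b, pair(k(0, pair(b, pair(e, e))), k(pair(pair(0, 0), pair(e, e)), pair(pair(0, b), pair(0, b))))), b)  →  pair(pair(b, pair(0, k(pair(pair(0, 0), pair(e, e)), pair(pair(0, b), pair(0, b))))), b)   [R4 at 1.2.1]
2. pair(pair(b, pair(0, k(pair(pair(0, 0), pair(e, e)), pair(pair(0, b), pair(0, b))))), b)  →  pair(pair(b, pair(0, 0)), b)   [R2 at 1.2.2]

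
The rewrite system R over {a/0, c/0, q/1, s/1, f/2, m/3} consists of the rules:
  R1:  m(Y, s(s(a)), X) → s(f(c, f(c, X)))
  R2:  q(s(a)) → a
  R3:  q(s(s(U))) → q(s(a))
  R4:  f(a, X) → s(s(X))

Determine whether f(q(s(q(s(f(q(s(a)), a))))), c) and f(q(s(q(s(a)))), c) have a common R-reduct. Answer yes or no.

Reduce t₁ = f(q(s(q(s(f(q(s(a)), a))))), c):
1. f(q(s(q(s(f(q(s(a)), a))))), c)  →  f(q(s(q(s(f(a, a))))), c)   [R2 at 1.1.1.1.1.1]
2. f(q(s(q(s(f(a, a))))), c)  →  f(q(s(q(s(s(s(a)))))), c)   [R4 at 1.1.1.1.1]
3. f(q(s(q(s(s(s(a)))))), c)  →  f(q(s(q(s(a)))), c)   [R3 at 1.1.1]
4. f(q(s(q(s(a)))), c)  →  f(q(s(a)), c)   [R2 at 1.1.1]
5. f(q(s(a)), c)  →  f(a, c)   [R2 at 1]
6. f(a, c)  →  s(s(c))   [R4 at ε]

Reduce t₂ = f(q(s(q(s(a)))), c):
1. f(q(s(q(s(a)))), c)  →  f(q(s(a)), c)   [R2 at 1.1.1]
2. f(q(s(a)), c)  →  f(a, c)   [R2 at 1]
3. f(a, c)  →  s(s(c))   [R4 at ε]

yes — NF(t₁) = s(s(c)), NF(t₂) = s(s(c))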